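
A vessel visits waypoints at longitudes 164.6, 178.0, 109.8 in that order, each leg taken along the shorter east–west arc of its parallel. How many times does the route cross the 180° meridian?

Leg 1: +164.6° → +178.0°, shortest Δλ = 13.4° (east) — does not cross 180°.
Leg 2: +178.0° → +109.8°, shortest Δλ = -68.2° (west) — does not cross 180°.
Total crossings: 0.

0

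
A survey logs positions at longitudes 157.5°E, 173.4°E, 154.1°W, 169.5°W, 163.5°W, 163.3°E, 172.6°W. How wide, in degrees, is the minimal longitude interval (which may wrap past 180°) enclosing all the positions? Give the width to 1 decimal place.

Sort the longitudes: -172.6°, -169.5°, -163.5°, -154.1°, +157.5°, +163.3°, +173.4°.
Eastward gaps between consecutive values (wrapping around): 3.1°, 6.0°, 9.4°, 311.6°, 5.8°, 10.1°, 14.0°.
Largest gap = 311.6° ⇒ minimal covering band is its complement: 360° − 311.6° = 48.4°.
Band runs from +157.5° eastward to -154.1°, crossing the antimeridian.

48.4°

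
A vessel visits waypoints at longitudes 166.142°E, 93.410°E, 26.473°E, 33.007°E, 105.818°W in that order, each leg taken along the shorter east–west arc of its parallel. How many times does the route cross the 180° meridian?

Leg 1: +166.142° → +93.410°, shortest Δλ = -72.732° (west) — does not cross 180°.
Leg 2: +93.410° → +26.473°, shortest Δλ = -66.937° (west) — does not cross 180°.
Leg 3: +26.473° → +33.007°, shortest Δλ = 6.534° (east) — does not cross 180°.
Leg 4: +33.007° → -105.818°, shortest Δλ = -138.825° (west) — does not cross 180°.
Total crossings: 0.

0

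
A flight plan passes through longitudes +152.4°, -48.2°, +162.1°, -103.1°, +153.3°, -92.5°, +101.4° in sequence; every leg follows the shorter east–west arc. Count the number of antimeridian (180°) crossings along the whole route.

Leg 1: +152.4° → -48.2°, shortest Δλ = 159.4° (east) — crosses 180°.
Leg 2: -48.2° → +162.1°, shortest Δλ = -149.7° (west) — crosses 180°.
Leg 3: +162.1° → -103.1°, shortest Δλ = 94.8° (east) — crosses 180°.
Leg 4: -103.1° → +153.3°, shortest Δλ = -103.6° (west) — crosses 180°.
Leg 5: +153.3° → -92.5°, shortest Δλ = 114.2° (east) — crosses 180°.
Leg 6: -92.5° → +101.4°, shortest Δλ = -166.1° (west) — crosses 180°.
Total crossings: 6.

6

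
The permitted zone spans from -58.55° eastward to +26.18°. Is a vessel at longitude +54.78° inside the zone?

Band width going east from -58.55° to +26.18°: ((26.18 − -58.55) mod 360) = 84.73°.
Offset of +54.78° east of the west edge: ((54.78 − -58.55) mod 360) = 113.33°.
113.33° > 84.73° ⇒ outside.

No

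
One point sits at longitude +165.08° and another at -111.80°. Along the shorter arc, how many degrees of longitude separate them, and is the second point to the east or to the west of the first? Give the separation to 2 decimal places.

83.12° east

Raw difference: -111.80 − 165.08 = -276.88°.
Normalise into (−180°, 180°]: -276.88° + 360° = 83.12°.
Positive ⇒ the second point lies to the east; separation 83.12°.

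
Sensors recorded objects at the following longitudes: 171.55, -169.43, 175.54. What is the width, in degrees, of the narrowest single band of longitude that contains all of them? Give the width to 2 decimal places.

19.02°

Sort the longitudes: -169.43°, +171.55°, +175.54°.
Eastward gaps between consecutive values (wrapping around): 340.98°, 3.99°, 15.03°.
Largest gap = 340.98° ⇒ minimal covering band is its complement: 360° − 340.98° = 19.02°.
Band runs from +171.55° eastward to -169.43°, crossing the antimeridian.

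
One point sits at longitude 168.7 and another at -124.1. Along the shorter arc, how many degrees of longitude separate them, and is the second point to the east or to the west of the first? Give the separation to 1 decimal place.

Raw difference: -124.1 − 168.7 = -292.8°.
Normalise into (−180°, 180°]: -292.8° + 360° = 67.2°.
Positive ⇒ the second point lies to the east; separation 67.2°.

67.2° east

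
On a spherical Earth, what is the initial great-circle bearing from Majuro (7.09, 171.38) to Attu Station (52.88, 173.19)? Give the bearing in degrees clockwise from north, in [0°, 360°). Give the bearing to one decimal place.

1.5°

Δλ = 173.19 − 171.38 = 1.81°.
θ = atan2( sin Δλ · cos φ₂ , cos φ₁ · sin φ₂ − sin φ₁ · cos φ₂ · cos Δλ )
  = atan2(0.01906, 0.71683) = 1.523° → normalised to [0°, 360°): 1.523°.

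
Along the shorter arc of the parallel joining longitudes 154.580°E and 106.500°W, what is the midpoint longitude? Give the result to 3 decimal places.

155.960°W

Signed shortest Δλ from +154.580° to -106.500° is +98.920°.
Midpoint longitude = +154.580° + (+98.920°)/2 = +154.580° + 49.460° = +204.040°.
Normalise into (−180°, 180°]: -155.960°.
(The naïve average (+154.580 + -106.500)/2 = 24.04° is on the wrong side of the globe.)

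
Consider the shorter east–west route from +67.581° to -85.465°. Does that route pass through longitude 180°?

Signed shortest Δλ = ((-85.465 − 67.581 + 180) mod 360) − 180 = -153.046°.
Going west by 153.046° from +67.581° reaches -85.465° without touching 180°.

No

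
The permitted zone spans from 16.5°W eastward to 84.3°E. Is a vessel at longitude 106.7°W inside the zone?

No

Band width going east from -16.5° to +84.3°: ((84.3 − -16.5) mod 360) = 100.8°.
Offset of -106.7° east of the west edge: ((-106.7 − -16.5) mod 360) = 269.8°.
269.8° > 100.8° ⇒ outside.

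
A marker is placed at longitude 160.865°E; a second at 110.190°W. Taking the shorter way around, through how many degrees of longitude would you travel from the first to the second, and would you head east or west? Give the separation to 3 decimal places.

88.945° east

Raw difference: -110.190 − 160.865 = -271.055°.
Normalise into (−180°, 180°]: -271.055° + 360° = 88.945°.
Positive ⇒ the second point lies to the east; separation 88.945°.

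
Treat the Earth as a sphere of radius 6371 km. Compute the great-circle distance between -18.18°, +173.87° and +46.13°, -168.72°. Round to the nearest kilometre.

Δλ = -168.72 − 173.87 = -342.59°; wrapped into (−180°, 180°]: 17.41°.
Δφ = 46.13 − -18.18 = 64.31°.
a = sin²(Δφ/2) + cos φ₁ · cos φ₂ · sin²(Δλ/2) = 0.298331.
c = 2·atan2(√a, √(1−a)) = 1.15563 rad → d = 6371·c ≈ 7362.55 km.

7363 km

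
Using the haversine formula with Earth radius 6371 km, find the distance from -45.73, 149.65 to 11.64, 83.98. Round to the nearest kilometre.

Δλ = 83.98 − 149.65 = -65.67°.
Δφ = 11.64 − -45.73 = 57.37°.
a = sin²(Δφ/2) + cos φ₁ · cos φ₂ · sin²(Δλ/2) = 0.431400.
c = 2·atan2(√a, √(1−a)) = 1.43316 rad → d = 6371·c ≈ 9130.68 km.

9131 km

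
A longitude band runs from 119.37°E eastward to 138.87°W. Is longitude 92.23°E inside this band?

Band width going east from +119.37° to -138.87°: ((-138.87 − 119.37) mod 360) = 101.76°.
Offset of +92.23° east of the west edge: ((92.23 − 119.37) mod 360) = 332.86°.
332.86° > 101.76° ⇒ outside.

No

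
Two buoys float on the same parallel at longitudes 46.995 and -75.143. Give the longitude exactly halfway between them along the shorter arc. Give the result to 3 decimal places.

-14.074°

Signed shortest Δλ from +46.995° to -75.143° is -122.138°.
Midpoint longitude = +46.995° + (-122.138°)/2 = +46.995° − 61.069° = -14.074°.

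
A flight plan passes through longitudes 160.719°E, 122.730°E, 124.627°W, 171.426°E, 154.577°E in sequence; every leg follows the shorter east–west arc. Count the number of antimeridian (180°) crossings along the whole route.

Leg 1: +160.719° → +122.730°, shortest Δλ = -37.989° (west) — does not cross 180°.
Leg 2: +122.730° → -124.627°, shortest Δλ = 112.643° (east) — crosses 180°.
Leg 3: -124.627° → +171.426°, shortest Δλ = -63.947° (west) — crosses 180°.
Leg 4: +171.426° → +154.577°, shortest Δλ = -16.849° (west) — does not cross 180°.
Total crossings: 2.

2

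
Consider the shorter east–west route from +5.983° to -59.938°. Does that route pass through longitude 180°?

Signed shortest Δλ = ((-59.938 − 5.983 + 180) mod 360) − 180 = -65.921°.
Going west by 65.921° from +5.983° reaches -59.938° without touching 180°.

No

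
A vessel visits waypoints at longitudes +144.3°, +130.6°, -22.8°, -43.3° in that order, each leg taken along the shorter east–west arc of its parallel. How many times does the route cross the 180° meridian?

0

Leg 1: +144.3° → +130.6°, shortest Δλ = -13.7° (west) — does not cross 180°.
Leg 2: +130.6° → -22.8°, shortest Δλ = -153.4° (west) — does not cross 180°.
Leg 3: -22.8° → -43.3°, shortest Δλ = -20.5° (west) — does not cross 180°.
Total crossings: 0.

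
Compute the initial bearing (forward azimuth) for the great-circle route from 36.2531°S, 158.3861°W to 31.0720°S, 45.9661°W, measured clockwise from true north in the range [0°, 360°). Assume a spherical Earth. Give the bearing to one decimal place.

Δλ = -45.9661 − -158.3861 = 112.4200°.
θ = atan2( sin Δλ · cos φ₂ , cos φ₁ · sin φ₂ − sin φ₁ · cos φ₂ · cos Δλ )
  = atan2(0.79178, -0.60938) = 127.583° → normalised to [0°, 360°): 127.583°.

127.6°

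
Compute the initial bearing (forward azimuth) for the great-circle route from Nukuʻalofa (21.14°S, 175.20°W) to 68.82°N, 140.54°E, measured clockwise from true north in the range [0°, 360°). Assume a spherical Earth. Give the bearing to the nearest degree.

Δλ = 140.54 − -175.20 = 315.74°; wrapped into (−180°, 180°]: -44.26°.
θ = atan2( sin Δλ · cos φ₂ , cos φ₁ · sin φ₂ − sin φ₁ · cos φ₂ · cos Δλ )
  = atan2(-0.25216, 0.96302) = -14.673° → normalised to [0°, 360°): 345.327°.

345°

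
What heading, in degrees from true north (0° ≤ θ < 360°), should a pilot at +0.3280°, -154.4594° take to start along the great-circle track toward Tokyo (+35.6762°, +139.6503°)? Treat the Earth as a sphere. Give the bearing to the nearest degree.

308°

Δλ = 139.6503 − -154.4594 = 294.1097°; wrapped into (−180°, 180°]: -65.8903°.
θ = atan2( sin Δλ · cos φ₂ , cos φ₁ · sin φ₂ − sin φ₁ · cos φ₂ · cos Δλ )
  = atan2(-0.74146, 0.58129) = -51.904° → normalised to [0°, 360°): 308.096°.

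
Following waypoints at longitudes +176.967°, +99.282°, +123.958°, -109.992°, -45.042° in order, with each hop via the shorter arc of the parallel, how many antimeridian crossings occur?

1

Leg 1: +176.967° → +99.282°, shortest Δλ = -77.685° (west) — does not cross 180°.
Leg 2: +99.282° → +123.958°, shortest Δλ = 24.676° (east) — does not cross 180°.
Leg 3: +123.958° → -109.992°, shortest Δλ = 126.05° (east) — crosses 180°.
Leg 4: -109.992° → -45.042°, shortest Δλ = 64.95° (east) — does not cross 180°.
Total crossings: 1.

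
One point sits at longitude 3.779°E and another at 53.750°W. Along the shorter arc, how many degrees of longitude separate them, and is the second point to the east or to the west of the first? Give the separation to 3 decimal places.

57.529° west

Raw difference: -53.750 − 3.779 = -57.529°.
Normalise into (−180°, 180°]: -57.529° stays -57.529°.
Negative ⇒ the second point lies to the west; separation 57.529°.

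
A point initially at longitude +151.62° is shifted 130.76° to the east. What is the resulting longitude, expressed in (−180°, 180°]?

-77.62°

Start at +151.62°; shift +130.76° → +282.38°.
+282.38° lies outside (−180°, 180°]; subtract 360° → -77.62°.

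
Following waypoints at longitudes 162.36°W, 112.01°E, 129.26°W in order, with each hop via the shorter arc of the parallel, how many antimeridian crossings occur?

2

Leg 1: -162.36° → +112.01°, shortest Δλ = -85.63° (west) — crosses 180°.
Leg 2: +112.01° → -129.26°, shortest Δλ = 118.73° (east) — crosses 180°.
Total crossings: 2.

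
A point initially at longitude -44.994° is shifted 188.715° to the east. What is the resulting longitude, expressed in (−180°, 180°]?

+143.721°

Start at -44.994°; shift +188.715° → +143.721°.
+143.721° already lies in (−180°, 180°].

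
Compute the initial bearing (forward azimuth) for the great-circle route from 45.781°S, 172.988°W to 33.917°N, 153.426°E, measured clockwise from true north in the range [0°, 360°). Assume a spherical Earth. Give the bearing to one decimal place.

Δλ = 153.426 − -172.988 = 326.414°; wrapped into (−180°, 180°]: -33.586°.
θ = atan2( sin Δλ · cos φ₂ , cos φ₁ · sin φ₂ − sin φ₁ · cos φ₂ · cos Δλ )
  = atan2(-0.45906, 0.88459) = -27.427° → normalised to [0°, 360°): 332.573°.

332.6°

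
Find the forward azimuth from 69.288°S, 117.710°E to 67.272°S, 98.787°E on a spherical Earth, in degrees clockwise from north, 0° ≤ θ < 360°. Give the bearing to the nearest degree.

Δλ = 98.787 − 117.710 = -18.923°.
θ = atan2( sin Δλ · cos φ₂ , cos φ₁ · sin φ₂ − sin φ₁ · cos φ₂ · cos Δλ )
  = atan2(-0.12529, 0.01565) = -82.881° → normalised to [0°, 360°): 277.119°.

277°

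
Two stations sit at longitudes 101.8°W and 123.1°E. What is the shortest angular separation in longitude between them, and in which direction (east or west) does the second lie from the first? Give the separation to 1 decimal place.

135.1° west

Raw difference: 123.1 − -101.8 = 224.9°.
Normalise into (−180°, 180°]: 224.9° − 360° = -135.1°.
Negative ⇒ the second point lies to the west; separation 135.1°.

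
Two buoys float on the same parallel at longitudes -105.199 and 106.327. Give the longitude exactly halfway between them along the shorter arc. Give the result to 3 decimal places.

-179.436°

Signed shortest Δλ from -105.199° to +106.327° is -148.474°.
Midpoint longitude = -105.199° + (-148.474°)/2 = -105.199° − 74.237° = -179.436°.
(The naïve average (-105.199 + +106.327)/2 = 0.564° is on the wrong side of the globe.)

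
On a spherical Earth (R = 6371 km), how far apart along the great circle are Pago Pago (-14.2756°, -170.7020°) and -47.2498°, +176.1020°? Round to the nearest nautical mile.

Δλ = 176.1020 − -170.7020 = 346.8040°; wrapped into (−180°, 180°]: -13.1960°.
Δφ = -47.2498 − -14.2756 = -32.9742°.
a = sin²(Δφ/2) + cos φ₁ · cos φ₂ · sin²(Δλ/2) = 0.089227.
c = 2·atan2(√a, √(1−a)) = 0.60668 rad → d = 6371·c ≈ 3865.16 km ≈ 2087.02 nmi.

2087 nmi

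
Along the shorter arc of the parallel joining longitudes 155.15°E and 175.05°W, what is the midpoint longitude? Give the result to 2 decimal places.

Signed shortest Δλ from +155.15° to -175.05° is +29.80°.
Midpoint longitude = +155.15° + (+29.80°)/2 = +155.15° + 14.90° = +170.05°.
(The naïve average (+155.15 + -175.05)/2 = -9.95° is on the wrong side of the globe.)

170.05°E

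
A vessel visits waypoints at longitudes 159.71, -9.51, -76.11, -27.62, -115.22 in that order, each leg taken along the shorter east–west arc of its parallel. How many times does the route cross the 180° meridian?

0

Leg 1: +159.71° → -9.51°, shortest Δλ = -169.22° (west) — does not cross 180°.
Leg 2: -9.51° → -76.11°, shortest Δλ = -66.6° (west) — does not cross 180°.
Leg 3: -76.11° → -27.62°, shortest Δλ = 48.49° (east) — does not cross 180°.
Leg 4: -27.62° → -115.22°, shortest Δλ = -87.6° (west) — does not cross 180°.
Total crossings: 0.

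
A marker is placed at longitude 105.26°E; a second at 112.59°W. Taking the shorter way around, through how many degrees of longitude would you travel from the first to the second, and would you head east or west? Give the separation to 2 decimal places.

142.15° east

Raw difference: -112.59 − 105.26 = -217.85°.
Normalise into (−180°, 180°]: -217.85° + 360° = 142.15°.
Positive ⇒ the second point lies to the east; separation 142.15°.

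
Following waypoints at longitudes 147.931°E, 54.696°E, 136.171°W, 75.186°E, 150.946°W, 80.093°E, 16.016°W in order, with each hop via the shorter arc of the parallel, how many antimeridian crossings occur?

Leg 1: +147.931° → +54.696°, shortest Δλ = -93.235° (west) — does not cross 180°.
Leg 2: +54.696° → -136.171°, shortest Δλ = 169.133° (east) — crosses 180°.
Leg 3: -136.171° → +75.186°, shortest Δλ = -148.643° (west) — crosses 180°.
Leg 4: +75.186° → -150.946°, shortest Δλ = 133.868° (east) — crosses 180°.
Leg 5: -150.946° → +80.093°, shortest Δλ = -128.961° (west) — crosses 180°.
Leg 6: +80.093° → -16.016°, shortest Δλ = -96.109° (west) — does not cross 180°.
Total crossings: 4.

4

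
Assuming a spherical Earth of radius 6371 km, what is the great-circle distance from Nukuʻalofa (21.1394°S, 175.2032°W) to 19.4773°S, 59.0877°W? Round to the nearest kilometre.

Δλ = -59.0877 − -175.2032 = 116.1155°.
Δφ = -19.4773 − -21.1394 = 1.6621°.
a = sin²(Δφ/2) + cos φ₁ · cos φ₂ · sin²(Δλ/2) = 0.633408.
c = 2·atan2(√a, √(1−a)) = 1.84088 rad → d = 6371·c ≈ 11728.28 km.

11728 km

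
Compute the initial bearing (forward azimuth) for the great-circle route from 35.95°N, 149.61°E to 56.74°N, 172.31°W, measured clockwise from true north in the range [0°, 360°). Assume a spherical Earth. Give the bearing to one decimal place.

38.6°

Δλ = -172.31 − 149.61 = -321.92°; wrapped into (−180°, 180°]: 38.08°.
θ = atan2( sin Δλ · cos φ₂ , cos φ₁ · sin φ₂ − sin φ₁ · cos φ₂ · cos Δλ )
  = atan2(0.33826, 0.42348) = 38.616° → normalised to [0°, 360°): 38.616°.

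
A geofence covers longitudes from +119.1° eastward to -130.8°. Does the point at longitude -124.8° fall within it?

No

Band width going east from +119.1° to -130.8°: ((-130.8 − 119.1) mod 360) = 110.1°.
Offset of -124.8° east of the west edge: ((-124.8 − 119.1) mod 360) = 116.1°.
116.1° > 110.1° ⇒ outside.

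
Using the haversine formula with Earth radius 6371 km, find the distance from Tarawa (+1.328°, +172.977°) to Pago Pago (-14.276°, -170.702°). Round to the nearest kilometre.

2498 km

Δλ = -170.702 − 172.977 = -343.679°; wrapped into (−180°, 180°]: 16.321°.
Δφ = -14.276 − 1.328 = -15.604°.
a = sin²(Δφ/2) + cos φ₁ · cos φ₂ · sin²(Δλ/2) = 0.037949.
c = 2·atan2(√a, √(1−a)) = 0.39212 rad → d = 6371·c ≈ 2498.20 km.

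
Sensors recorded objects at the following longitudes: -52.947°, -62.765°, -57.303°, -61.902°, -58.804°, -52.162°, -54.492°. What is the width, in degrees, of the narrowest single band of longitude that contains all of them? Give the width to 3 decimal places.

Sort the longitudes: -62.765°, -61.902°, -58.804°, -57.303°, -54.492°, -52.947°, -52.162°.
Eastward gaps between consecutive values (wrapping around): 0.863°, 3.098°, 1.501°, 2.811°, 1.545°, 0.785°, 349.397°.
Largest gap = 349.397° ⇒ minimal covering band is its complement: 360° − 349.397° = 10.603°.
Band runs from -62.765° eastward to -52.162°.

10.603°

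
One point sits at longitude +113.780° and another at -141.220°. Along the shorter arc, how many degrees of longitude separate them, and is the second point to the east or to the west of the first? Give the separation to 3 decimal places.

Raw difference: -141.220 − 113.780 = -255.0°.
Normalise into (−180°, 180°]: -255.0° + 360° = 105.0°.
Positive ⇒ the second point lies to the east; separation 105.000°.

105.000° east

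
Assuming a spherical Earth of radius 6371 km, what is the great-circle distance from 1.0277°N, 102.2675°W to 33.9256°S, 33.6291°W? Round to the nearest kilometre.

8118 km

Δλ = -33.6291 − -102.2675 = 68.6384°.
Δφ = -33.9256 − 1.0277 = -34.9533°.
a = sin²(Δφ/2) + cos φ₁ · cos φ₂ · sin²(Δλ/2) = 0.353908.
c = 2·atan2(√a, √(1−a)) = 1.27429 rad → d = 6371·c ≈ 8118.48 km.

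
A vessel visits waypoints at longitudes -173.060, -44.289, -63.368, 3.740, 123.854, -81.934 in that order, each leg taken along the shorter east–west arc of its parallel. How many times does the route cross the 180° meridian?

Leg 1: -173.060° → -44.289°, shortest Δλ = 128.771° (east) — does not cross 180°.
Leg 2: -44.289° → -63.368°, shortest Δλ = -19.079° (west) — does not cross 180°.
Leg 3: -63.368° → +3.740°, shortest Δλ = 67.108° (east) — does not cross 180°.
Leg 4: +3.740° → +123.854°, shortest Δλ = 120.114° (east) — does not cross 180°.
Leg 5: +123.854° → -81.934°, shortest Δλ = 154.212° (east) — crosses 180°.
Total crossings: 1.

1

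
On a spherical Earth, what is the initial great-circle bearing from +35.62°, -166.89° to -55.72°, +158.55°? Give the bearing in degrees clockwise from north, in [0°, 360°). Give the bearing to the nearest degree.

199°

Δλ = 158.55 − -166.89 = 325.44°; wrapped into (−180°, 180°]: -34.56°.
θ = atan2( sin Δλ · cos φ₂ , cos φ₁ · sin φ₂ − sin φ₁ · cos φ₂ · cos Δλ )
  = atan2(-0.31951, -0.94184) = -161.261° → normalised to [0°, 360°): 198.739°.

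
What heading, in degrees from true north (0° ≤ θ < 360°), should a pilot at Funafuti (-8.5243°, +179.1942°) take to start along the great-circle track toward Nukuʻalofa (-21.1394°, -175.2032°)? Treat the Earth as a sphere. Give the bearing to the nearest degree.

157°

Δλ = -175.2032 − 179.1942 = -354.3974°; wrapped into (−180°, 180°]: 5.6026°.
θ = atan2( sin Δλ · cos φ₂ , cos φ₁ · sin φ₂ − sin φ₁ · cos φ₂ · cos Δλ )
  = atan2(0.09106, -0.21906) = 157.429° → normalised to [0°, 360°): 157.429°.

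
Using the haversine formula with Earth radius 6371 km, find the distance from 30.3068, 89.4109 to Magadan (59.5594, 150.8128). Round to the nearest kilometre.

5546 km

Δλ = 150.8128 − 89.4109 = 61.4019°.
Δφ = 59.5594 − 30.3068 = 29.2526°.
a = sin²(Δφ/2) + cos φ₁ · cos φ₂ · sin²(Δλ/2) = 0.177781.
c = 2·atan2(√a, √(1−a)) = 0.87051 rad → d = 6371·c ≈ 5546.00 km.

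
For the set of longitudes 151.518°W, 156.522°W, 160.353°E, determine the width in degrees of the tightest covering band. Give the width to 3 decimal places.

48.129°

Sort the longitudes: -156.522°, -151.518°, +160.353°.
Eastward gaps between consecutive values (wrapping around): 5.004°, 311.871°, 43.125°.
Largest gap = 311.871° ⇒ minimal covering band is its complement: 360° − 311.871° = 48.129°.
Band runs from +160.353° eastward to -151.518°, crossing the antimeridian.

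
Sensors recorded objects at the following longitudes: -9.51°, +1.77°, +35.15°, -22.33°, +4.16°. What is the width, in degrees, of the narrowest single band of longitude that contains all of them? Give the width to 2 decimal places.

57.48°

Sort the longitudes: -22.33°, -9.51°, +1.77°, +4.16°, +35.15°.
Eastward gaps between consecutive values (wrapping around): 12.82°, 11.28°, 2.39°, 30.99°, 302.52°.
Largest gap = 302.52° ⇒ minimal covering band is its complement: 360° − 302.52° = 57.48°.
Band runs from -22.33° eastward to +35.15°.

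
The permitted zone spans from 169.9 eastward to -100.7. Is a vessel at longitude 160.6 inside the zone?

Band width going east from +169.9° to -100.7°: ((-100.7 − 169.9) mod 360) = 89.4°.
Offset of +160.6° east of the west edge: ((160.6 − 169.9) mod 360) = 350.7°.
350.7° > 89.4° ⇒ outside.

No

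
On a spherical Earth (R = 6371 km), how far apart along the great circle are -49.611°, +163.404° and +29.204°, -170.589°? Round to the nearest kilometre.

Δλ = -170.589 − 163.404 = -333.993°; wrapped into (−180°, 180°]: 26.007°.
Δφ = 29.204 − -49.611 = 78.815°.
a = sin²(Δφ/2) + cos φ₁ · cos φ₂ · sin²(Δλ/2) = 0.431648.
c = 2·atan2(√a, √(1−a)) = 1.43366 rad → d = 6371·c ≈ 9133.86 km.

9134 km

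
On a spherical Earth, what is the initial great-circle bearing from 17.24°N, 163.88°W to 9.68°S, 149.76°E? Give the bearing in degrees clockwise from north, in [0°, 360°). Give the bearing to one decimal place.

Δλ = 149.76 − -163.88 = 313.64°; wrapped into (−180°, 180°]: -46.36°.
θ = atan2( sin Δλ · cos φ₂ , cos φ₁ · sin φ₂ − sin φ₁ · cos φ₂ · cos Δλ )
  = atan2(-0.71339, -0.36221) = -116.919° → normalised to [0°, 360°): 243.081°.

243.1°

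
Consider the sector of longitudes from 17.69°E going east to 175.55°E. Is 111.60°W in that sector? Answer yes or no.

Band width going east from +17.69° to +175.55°: ((175.55 − 17.69) mod 360) = 157.86°.
Offset of -111.60° east of the west edge: ((-111.60 − 17.69) mod 360) = 230.71°.
230.71° > 157.86° ⇒ outside.

No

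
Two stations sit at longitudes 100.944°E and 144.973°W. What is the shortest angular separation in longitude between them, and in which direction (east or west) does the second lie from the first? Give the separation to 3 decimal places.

Raw difference: -144.973 − 100.944 = -245.917°.
Normalise into (−180°, 180°]: -245.917° + 360° = 114.083°.
Positive ⇒ the second point lies to the east; separation 114.083°.

114.083° east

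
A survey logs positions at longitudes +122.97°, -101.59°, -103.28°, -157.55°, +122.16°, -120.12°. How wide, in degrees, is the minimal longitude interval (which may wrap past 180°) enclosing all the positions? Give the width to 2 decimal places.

Sort the longitudes: -157.55°, -120.12°, -103.28°, -101.59°, +122.16°, +122.97°.
Eastward gaps between consecutive values (wrapping around): 37.43°, 16.84°, 1.69°, 223.75°, 0.81°, 79.48°.
Largest gap = 223.75° ⇒ minimal covering band is its complement: 360° − 223.75° = 136.25°.
Band runs from +122.16° eastward to -101.59°, crossing the antimeridian.

136.25°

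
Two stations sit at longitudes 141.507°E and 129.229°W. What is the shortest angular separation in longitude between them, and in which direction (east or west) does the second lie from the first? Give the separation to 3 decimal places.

Raw difference: -129.229 − 141.507 = -270.736°.
Normalise into (−180°, 180°]: -270.736° + 360° = 89.264°.
Positive ⇒ the second point lies to the east; separation 89.264°.

89.264° east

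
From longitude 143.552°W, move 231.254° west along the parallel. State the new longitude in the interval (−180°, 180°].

14.806°W

Start at -143.552°; shift −231.254° → -374.806°.
-374.806° lies outside (−180°, 180°]; add 360° → -14.806°.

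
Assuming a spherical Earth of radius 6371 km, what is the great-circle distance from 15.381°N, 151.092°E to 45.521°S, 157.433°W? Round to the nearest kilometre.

Δλ = -157.433 − 151.092 = -308.525°; wrapped into (−180°, 180°]: 51.475°.
Δφ = -45.521 − 15.381 = -60.902°.
a = sin²(Δφ/2) + cos φ₁ · cos φ₂ · sin²(Δλ/2) = 0.384238.
c = 2·atan2(√a, √(1−a)) = 1.33715 rad → d = 6371·c ≈ 8519.00 km.

8519 km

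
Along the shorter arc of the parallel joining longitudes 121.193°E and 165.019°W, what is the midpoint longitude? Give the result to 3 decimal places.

158.087°E

Signed shortest Δλ from +121.193° to -165.019° is +73.788°.
Midpoint longitude = +121.193° + (+73.788°)/2 = +121.193° + 36.894° = +158.087°.
(The naïve average (+121.193 + -165.019)/2 = -21.913° is on the wrong side of the globe.)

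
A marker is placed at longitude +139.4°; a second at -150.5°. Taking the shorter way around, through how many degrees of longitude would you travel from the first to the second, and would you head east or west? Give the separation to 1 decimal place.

70.1° east

Raw difference: -150.5 − 139.4 = -289.9°.
Normalise into (−180°, 180°]: -289.9° + 360° = 70.1°.
Positive ⇒ the second point lies to the east; separation 70.1°.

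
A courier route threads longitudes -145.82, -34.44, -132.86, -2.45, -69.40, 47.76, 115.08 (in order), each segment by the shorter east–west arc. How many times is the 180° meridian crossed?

Leg 1: -145.82° → -34.44°, shortest Δλ = 111.38° (east) — does not cross 180°.
Leg 2: -34.44° → -132.86°, shortest Δλ = -98.42° (west) — does not cross 180°.
Leg 3: -132.86° → -2.45°, shortest Δλ = 130.41° (east) — does not cross 180°.
Leg 4: -2.45° → -69.40°, shortest Δλ = -66.95° (west) — does not cross 180°.
Leg 5: -69.40° → +47.76°, shortest Δλ = 117.16° (east) — does not cross 180°.
Leg 6: +47.76° → +115.08°, shortest Δλ = 67.32° (east) — does not cross 180°.
Total crossings: 0.

0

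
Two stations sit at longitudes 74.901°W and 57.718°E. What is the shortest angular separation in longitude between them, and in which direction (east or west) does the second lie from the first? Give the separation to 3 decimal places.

132.619° east

Raw difference: 57.718 − -74.901 = 132.619°.
Normalise into (−180°, 180°]: 132.619° stays 132.619°.
Positive ⇒ the second point lies to the east; separation 132.619°.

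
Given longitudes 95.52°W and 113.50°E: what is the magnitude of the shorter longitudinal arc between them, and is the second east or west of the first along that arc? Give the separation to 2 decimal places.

150.98° west

Raw difference: 113.50 − -95.52 = 209.02°.
Normalise into (−180°, 180°]: 209.02° − 360° = -150.98°.
Negative ⇒ the second point lies to the west; separation 150.98°.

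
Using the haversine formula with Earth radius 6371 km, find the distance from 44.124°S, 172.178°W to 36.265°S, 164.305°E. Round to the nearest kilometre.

Δλ = 164.305 − -172.178 = 336.483°; wrapped into (−180°, 180°]: -23.517°.
Δφ = -36.265 − -44.124 = 7.859°.
a = sin²(Δφ/2) + cos φ₁ · cos φ₂ · sin²(Δλ/2) = 0.028733.
c = 2·atan2(√a, √(1−a)) = 0.34066 rad → d = 6371·c ≈ 2170.34 km.

2170 km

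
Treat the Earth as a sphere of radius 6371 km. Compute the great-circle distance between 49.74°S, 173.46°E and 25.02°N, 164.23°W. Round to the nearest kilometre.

Δλ = -164.23 − 173.46 = -337.69°; wrapped into (−180°, 180°]: 22.31°.
Δφ = 25.02 − -49.74 = 74.76°.
a = sin²(Δφ/2) + cos φ₁ · cos φ₂ · sin²(Δλ/2) = 0.390487.
c = 2·atan2(√a, √(1−a)) = 1.34998 rad → d = 6371·c ≈ 8600.72 km.

8601 km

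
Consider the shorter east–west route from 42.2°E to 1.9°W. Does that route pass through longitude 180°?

No

Signed shortest Δλ = ((-1.9 − 42.2 + 180) mod 360) − 180 = -44.1°.
Going west by 44.1° from +42.2° reaches -1.9° without touching 180°.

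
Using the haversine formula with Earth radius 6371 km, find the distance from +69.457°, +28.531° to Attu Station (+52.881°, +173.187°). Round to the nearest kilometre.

Δλ = 173.187 − 28.531 = 144.656°.
Δφ = 52.881 − 69.457 = -16.576°.
a = sin²(Δφ/2) + cos φ₁ · cos φ₂ · sin²(Δλ/2) = 0.213029.
c = 2·atan2(√a, √(1−a)) = 0.95948 rad → d = 6371·c ≈ 6112.87 km.

6113 km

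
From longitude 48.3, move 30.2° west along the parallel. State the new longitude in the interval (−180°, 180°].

+18.1°

Start at +48.3°; shift −30.2° → +18.1°.
+18.1° already lies in (−180°, 180°].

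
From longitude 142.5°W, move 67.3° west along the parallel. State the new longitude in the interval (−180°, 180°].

Start at -142.5°; shift −67.3° → -209.8°.
-209.8° lies outside (−180°, 180°]; add 360° → +150.2°.

150.2°E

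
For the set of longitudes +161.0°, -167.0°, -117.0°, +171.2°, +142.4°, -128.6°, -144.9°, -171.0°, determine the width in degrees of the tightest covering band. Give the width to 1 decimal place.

Sort the longitudes: -171.0°, -167.0°, -144.9°, -128.6°, -117.0°, +142.4°, +161.0°, +171.2°.
Eastward gaps between consecutive values (wrapping around): 4.0°, 22.1°, 16.3°, 11.6°, 259.4°, 18.6°, 10.2°, 17.8°.
Largest gap = 259.4° ⇒ minimal covering band is its complement: 360° − 259.4° = 100.6°.
Band runs from +142.4° eastward to -117.0°, crossing the antimeridian.

100.6°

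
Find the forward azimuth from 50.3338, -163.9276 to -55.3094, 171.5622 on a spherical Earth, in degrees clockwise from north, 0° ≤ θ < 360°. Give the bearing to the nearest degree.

Δλ = 171.5622 − -163.9276 = 335.4898°; wrapped into (−180°, 180°]: -24.5102°.
θ = atan2( sin Δλ · cos φ₂ , cos φ₁ · sin φ₂ − sin φ₁ · cos φ₂ · cos Δλ )
  = atan2(-0.23611, -0.92348) = -165.658° → normalised to [0°, 360°): 194.342°.

194°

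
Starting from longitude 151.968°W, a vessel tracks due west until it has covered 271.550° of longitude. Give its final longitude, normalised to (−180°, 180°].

Start at -151.968°; shift −271.550° → -423.518°.
-423.518° lies outside (−180°, 180°]; add 360° → -63.518°.

63.518°W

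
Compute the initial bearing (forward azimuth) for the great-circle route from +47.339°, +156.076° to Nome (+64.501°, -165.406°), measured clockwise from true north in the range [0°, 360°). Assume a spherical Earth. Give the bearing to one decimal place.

Δλ = -165.406 − 156.076 = -321.482°; wrapped into (−180°, 180°]: 38.518°.
θ = atan2( sin Δλ · cos φ₂ , cos φ₁ · sin φ₂ − sin φ₁ · cos φ₂ · cos Δλ )
  = atan2(0.26810, 0.36396) = 36.376° → normalised to [0°, 360°): 36.376°.

36.4°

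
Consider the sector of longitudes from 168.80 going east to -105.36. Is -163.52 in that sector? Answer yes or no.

Yes

Band width going east from +168.80° to -105.36°: ((-105.36 − 168.80) mod 360) = 85.84°.
Offset of -163.52° east of the west edge: ((-163.52 − 168.80) mod 360) = 27.68°.
27.68° ≤ 85.84° ⇒ inside.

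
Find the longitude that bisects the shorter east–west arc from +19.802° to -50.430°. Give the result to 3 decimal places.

-15.314°

Signed shortest Δλ from +19.802° to -50.430° is -70.232°.
Midpoint longitude = +19.802° + (-70.232°)/2 = +19.802° − 35.116° = -15.314°.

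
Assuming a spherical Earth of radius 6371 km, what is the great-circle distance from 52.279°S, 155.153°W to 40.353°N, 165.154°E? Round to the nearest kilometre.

10989 km

Δλ = 165.154 − -155.153 = 320.307°; wrapped into (−180°, 180°]: -39.693°.
Δφ = 40.353 − -52.279 = 92.632°.
a = sin²(Δφ/2) + cos φ₁ · cos φ₂ · sin²(Δλ/2) = 0.576701.
c = 2·atan2(√a, √(1−a)) = 1.72481 rad → d = 6371·c ≈ 10988.74 km.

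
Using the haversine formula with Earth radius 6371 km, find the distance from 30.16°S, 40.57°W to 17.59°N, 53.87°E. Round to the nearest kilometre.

Δλ = 53.87 − -40.57 = 94.44°.
Δφ = 17.59 − -30.16 = 47.75°.
a = sin²(Δφ/2) + cos φ₁ · cos φ₂ · sin²(Δλ/2) = 0.607819.
c = 2·atan2(√a, √(1−a)) = 1.78814 rad → d = 6371·c ≈ 11392.25 km.

11392 km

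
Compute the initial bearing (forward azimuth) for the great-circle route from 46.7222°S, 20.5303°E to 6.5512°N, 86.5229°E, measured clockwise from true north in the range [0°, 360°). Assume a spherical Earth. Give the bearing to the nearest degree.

Δλ = 86.5229 − 20.5303 = 65.9926°.
θ = atan2( sin Δλ · cos φ₂ , cos φ₁ · sin φ₂ − sin φ₁ · cos φ₂ · cos Δλ )
  = atan2(0.90753, 0.37249) = 67.685° → normalised to [0°, 360°): 67.685°.

68°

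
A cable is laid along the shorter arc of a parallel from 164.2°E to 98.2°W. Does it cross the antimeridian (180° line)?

Yes

Naïve |-98.2 − 164.2| = 262.4° > 180°, so the shorter arc goes the other way round — across 180°.
Signed shortest Δλ = ((-98.2 − 164.2 + 180) mod 360) − 180 = 97.6°.
Going east by 97.6° from +164.2° passes through 180° before reaching -98.2°.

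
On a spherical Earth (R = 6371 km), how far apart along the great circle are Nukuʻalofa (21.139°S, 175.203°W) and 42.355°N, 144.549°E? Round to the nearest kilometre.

8179 km

Δλ = 144.549 − -175.203 = 319.752°; wrapped into (−180°, 180°]: -40.248°.
Δφ = 42.355 − -21.139 = 63.494°.
a = sin²(Δφ/2) + cos φ₁ · cos φ₂ · sin²(Δλ/2) = 0.358443.
c = 2·atan2(√a, √(1−a)) = 1.28376 rad → d = 6371·c ≈ 8178.82 km.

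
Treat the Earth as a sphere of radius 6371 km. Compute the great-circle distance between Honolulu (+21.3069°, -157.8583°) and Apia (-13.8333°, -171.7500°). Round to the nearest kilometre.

4191 km

Δλ = -171.7500 − -157.8583 = -13.8917°.
Δφ = -13.8333 − 21.3069 = -35.1402°.
a = sin²(Δφ/2) + cos φ₁ · cos φ₂ · sin²(Δλ/2) = 0.104357.
c = 2·atan2(√a, √(1−a)) = 0.65789 rad → d = 6371·c ≈ 4191.39 km.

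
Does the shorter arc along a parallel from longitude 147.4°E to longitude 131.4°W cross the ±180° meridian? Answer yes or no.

Yes

Naïve |-131.4 − 147.4| = 278.8° > 180°, so the shorter arc goes the other way round — across 180°.
Signed shortest Δλ = ((-131.4 − 147.4 + 180) mod 360) − 180 = 81.2°.
Going east by 81.2° from +147.4° passes through 180° before reaching -131.4°.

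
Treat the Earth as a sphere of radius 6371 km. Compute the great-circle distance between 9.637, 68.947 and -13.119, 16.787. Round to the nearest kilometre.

6290 km

Δλ = 16.787 − 68.947 = -52.160°.
Δφ = -13.119 − 9.637 = -22.756°.
a = sin²(Δφ/2) + cos φ₁ · cos φ₂ · sin²(Δλ/2) = 0.224490.
c = 2·atan2(√a, √(1−a)) = 0.98721 rad → d = 6371·c ≈ 6289.52 km.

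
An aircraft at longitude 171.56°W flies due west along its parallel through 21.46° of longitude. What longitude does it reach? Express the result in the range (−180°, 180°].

Start at -171.56°; shift −21.46° → -193.02°.
-193.02° lies outside (−180°, 180°]; add 360° → +166.98°.

166.98°E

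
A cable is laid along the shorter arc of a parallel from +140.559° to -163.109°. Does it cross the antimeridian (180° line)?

Naïve |-163.109 − 140.559| = 303.668° > 180°, so the shorter arc goes the other way round — across 180°.
Signed shortest Δλ = ((-163.109 − 140.559 + 180) mod 360) − 180 = 56.332°.
Going east by 56.332° from +140.559° passes through 180° before reaching -163.109°.

Yes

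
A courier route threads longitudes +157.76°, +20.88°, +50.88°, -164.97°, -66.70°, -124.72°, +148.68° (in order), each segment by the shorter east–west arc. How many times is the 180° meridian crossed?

2

Leg 1: +157.76° → +20.88°, shortest Δλ = -136.88° (west) — does not cross 180°.
Leg 2: +20.88° → +50.88°, shortest Δλ = 30.0° (east) — does not cross 180°.
Leg 3: +50.88° → -164.97°, shortest Δλ = 144.15° (east) — crosses 180°.
Leg 4: -164.97° → -66.70°, shortest Δλ = 98.27° (east) — does not cross 180°.
Leg 5: -66.70° → -124.72°, shortest Δλ = -58.02° (west) — does not cross 180°.
Leg 6: -124.72° → +148.68°, shortest Δλ = -86.6° (west) — crosses 180°.
Total crossings: 2.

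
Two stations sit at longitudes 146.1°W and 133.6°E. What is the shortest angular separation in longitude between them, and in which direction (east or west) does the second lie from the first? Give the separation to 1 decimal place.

80.3° west

Raw difference: 133.6 − -146.1 = 279.7°.
Normalise into (−180°, 180°]: 279.7° − 360° = -80.3°.
Negative ⇒ the second point lies to the west; separation 80.3°.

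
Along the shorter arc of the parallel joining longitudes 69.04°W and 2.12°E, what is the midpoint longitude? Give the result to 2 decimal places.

33.46°W

Signed shortest Δλ from -69.04° to +2.12° is +71.16°.
Midpoint longitude = -69.04° + (+71.16°)/2 = -69.04° + 35.58° = -33.46°.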